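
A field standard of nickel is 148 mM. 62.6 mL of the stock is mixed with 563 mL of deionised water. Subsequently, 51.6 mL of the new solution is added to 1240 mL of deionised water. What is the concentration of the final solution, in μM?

Overall dilution factor = 9.994 × 25.03 = 250.
148 mM / 250 = 0.592 mM = 592 μM.

592 μM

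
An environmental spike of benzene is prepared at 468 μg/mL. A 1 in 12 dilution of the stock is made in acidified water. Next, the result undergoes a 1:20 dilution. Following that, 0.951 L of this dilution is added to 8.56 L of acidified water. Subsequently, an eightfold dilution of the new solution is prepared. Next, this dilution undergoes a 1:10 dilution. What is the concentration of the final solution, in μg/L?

Overall dilution factor = 12 × 20 × 10.00 × 8 × 10 = 1.92 × 10⁵.
468 μg/mL / 1.92 × 10⁵ = 2.44 × 10⁻³ μg/mL = 2.44 μg/L.

2.44 μg/L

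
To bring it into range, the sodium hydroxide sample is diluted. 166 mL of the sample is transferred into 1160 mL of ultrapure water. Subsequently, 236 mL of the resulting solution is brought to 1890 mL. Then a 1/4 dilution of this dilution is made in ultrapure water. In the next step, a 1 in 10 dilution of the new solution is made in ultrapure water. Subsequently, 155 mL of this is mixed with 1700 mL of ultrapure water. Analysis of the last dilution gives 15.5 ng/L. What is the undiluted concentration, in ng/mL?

475 ng/mL

Overall dilution factor = 7.988 × 8.008 × 4 × 10 × 11.97 = 3.06 × 10⁴.
Original = 15.5 ng/L × 3.06 × 10⁴ = 4.75 × 10⁵ ng/L = 475 ng/mL.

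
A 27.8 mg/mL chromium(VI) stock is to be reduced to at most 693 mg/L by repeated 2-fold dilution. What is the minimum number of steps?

6

Need 2ⁿ ≥ 40.1, so n ≥ log(40.1)/log(2) = 5.33.
Minimum whole steps: n = 6.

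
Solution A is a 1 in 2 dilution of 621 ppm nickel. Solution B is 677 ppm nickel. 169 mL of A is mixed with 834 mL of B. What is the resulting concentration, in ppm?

C_A = 621 ppm / 2 = 310 ppm.
C_mix = (C_A·V_A + C_B·V_B)/(V_A + V_B) = (310×169 + 677×834) / 1003 = 615 ppm.

615 ppm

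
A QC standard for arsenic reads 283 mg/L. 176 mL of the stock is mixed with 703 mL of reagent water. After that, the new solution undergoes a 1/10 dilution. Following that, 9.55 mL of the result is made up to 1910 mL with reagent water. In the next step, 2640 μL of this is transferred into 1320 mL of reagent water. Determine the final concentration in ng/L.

Overall dilution factor = 4.994 × 10 × 200 × 501 = 5.00 × 10⁶.
283 mg/L / 5.00 × 10⁶ = 5.66 × 10⁻⁵ mg/L = 56.6 ng/L.

56.6 ng/L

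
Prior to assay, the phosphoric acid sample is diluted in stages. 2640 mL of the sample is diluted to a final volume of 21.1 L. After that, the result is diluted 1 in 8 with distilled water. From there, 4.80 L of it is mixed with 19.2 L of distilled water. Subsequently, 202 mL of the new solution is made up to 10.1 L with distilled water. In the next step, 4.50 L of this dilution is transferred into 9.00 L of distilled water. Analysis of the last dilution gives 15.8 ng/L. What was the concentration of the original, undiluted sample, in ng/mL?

758 ng/mL

Overall dilution factor = 7.992 × 8 × 5 × 50 × 3 = 4.80 × 10⁴.
Original = 15.8 ng/L × 4.80 × 10⁴ = 7.58 × 10⁵ ng/L = 758 ng/mL.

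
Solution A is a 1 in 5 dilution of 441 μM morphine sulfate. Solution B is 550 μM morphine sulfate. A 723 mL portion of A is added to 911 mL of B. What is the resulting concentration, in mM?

C_A = 441 μM / 5 = 88.2 μM.
C_mix = (C_A·V_A + C_B·V_B)/(V_A + V_B) = (88.2×723 + 550×911) / 1634 = 346 μM = 0.346 mM.

0.346 mM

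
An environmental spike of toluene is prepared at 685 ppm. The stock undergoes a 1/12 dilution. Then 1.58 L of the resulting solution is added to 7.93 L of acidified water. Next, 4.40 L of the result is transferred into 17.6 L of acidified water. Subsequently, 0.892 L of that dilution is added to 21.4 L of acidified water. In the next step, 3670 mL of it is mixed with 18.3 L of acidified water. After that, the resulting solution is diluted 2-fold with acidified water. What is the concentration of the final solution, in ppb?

6.34 ppb

Overall dilution factor = 12 × 6.019 × 5 × 24.99 × 5.986 × 2 = 1.08 × 10⁵.
685 ppm / 1.08 × 10⁵ = 6.34 × 10⁻³ ppm = 6.34 ppb.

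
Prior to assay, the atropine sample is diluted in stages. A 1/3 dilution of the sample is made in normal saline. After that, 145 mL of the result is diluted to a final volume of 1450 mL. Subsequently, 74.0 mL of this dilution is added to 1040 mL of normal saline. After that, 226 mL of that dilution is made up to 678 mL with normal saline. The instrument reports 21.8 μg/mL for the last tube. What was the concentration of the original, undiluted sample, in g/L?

29.5 g/L

Overall dilution factor = 3 × 10 × 15.05 × 3 = 1355.
Original = 21.8 μg/mL × 1355 = 2.95 × 10⁴ μg/mL = 29.5 g/L.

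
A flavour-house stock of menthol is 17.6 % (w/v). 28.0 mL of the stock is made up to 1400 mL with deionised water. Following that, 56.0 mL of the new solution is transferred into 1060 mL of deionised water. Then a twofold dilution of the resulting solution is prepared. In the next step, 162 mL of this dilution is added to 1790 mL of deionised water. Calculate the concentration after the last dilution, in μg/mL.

7.33 μg/mL

Overall dilution factor = 50 × 19.93 × 2 × 12.05 = 2.40 × 10⁴.
17.6 % (w/v) / 2.40 × 10⁴ = 7.33 × 10⁻⁴ % (w/v) = 7.33 μg/mL.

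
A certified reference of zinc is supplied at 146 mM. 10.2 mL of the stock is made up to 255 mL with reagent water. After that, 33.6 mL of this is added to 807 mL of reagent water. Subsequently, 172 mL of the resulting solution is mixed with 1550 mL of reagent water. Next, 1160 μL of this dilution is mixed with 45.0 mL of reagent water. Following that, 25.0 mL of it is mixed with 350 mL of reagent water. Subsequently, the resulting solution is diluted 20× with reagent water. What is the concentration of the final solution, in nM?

Overall dilution factor = 25 × 25.02 × 10.01 × 39.79 × 15 × 20 = 7.48 × 10⁷.
146 mM / 7.48 × 10⁷ = 1.95 × 10⁻⁶ mM = 1.95 nM.

1.95 nM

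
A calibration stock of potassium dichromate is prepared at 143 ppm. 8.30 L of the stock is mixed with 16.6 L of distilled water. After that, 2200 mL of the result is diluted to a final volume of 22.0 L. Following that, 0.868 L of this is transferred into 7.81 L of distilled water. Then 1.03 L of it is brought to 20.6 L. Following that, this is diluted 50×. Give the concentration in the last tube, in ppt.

477 ppt

Overall dilution factor = 3 × 10 × 9.998 × 20 × 50 = 3.00 × 10⁵.
143 ppm / 3.00 × 10⁵ = 4.77 × 10⁻⁴ ppm = 477 ppt.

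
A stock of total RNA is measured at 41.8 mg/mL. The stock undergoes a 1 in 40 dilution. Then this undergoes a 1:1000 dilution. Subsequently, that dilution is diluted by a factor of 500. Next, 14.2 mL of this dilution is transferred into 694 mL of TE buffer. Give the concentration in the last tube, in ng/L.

41.9 ng/L

Overall dilution factor = 40 × 1000 × 500 × 49.87 = 9.97 × 10⁸.
41.8 mg/mL / 9.97 × 10⁸ = 4.19 × 10⁻⁸ mg/mL = 41.9 ng/L.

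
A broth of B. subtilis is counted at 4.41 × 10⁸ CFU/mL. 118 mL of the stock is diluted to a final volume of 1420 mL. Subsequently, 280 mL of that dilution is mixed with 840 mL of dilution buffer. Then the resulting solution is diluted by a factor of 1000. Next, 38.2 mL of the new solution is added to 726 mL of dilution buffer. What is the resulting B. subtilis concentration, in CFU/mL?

Overall dilution factor = 12.03 × 4 × 1000 × 20.01 = 9.63 × 10⁵.
4.41 × 10⁸ CFU/mL / 9.63 × 10⁵ = 458 CFU/mL.

458 CFU/mL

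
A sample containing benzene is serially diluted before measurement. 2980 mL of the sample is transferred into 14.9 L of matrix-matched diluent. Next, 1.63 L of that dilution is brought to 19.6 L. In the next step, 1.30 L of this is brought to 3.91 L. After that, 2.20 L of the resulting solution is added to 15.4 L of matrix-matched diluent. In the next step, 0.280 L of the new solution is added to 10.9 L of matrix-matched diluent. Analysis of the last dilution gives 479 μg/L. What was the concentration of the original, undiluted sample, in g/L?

Overall dilution factor = 6 × 12.02 × 3.008 × 8 × 39.93 = 6.93 × 10⁴.
Original = 479 μg/L × 6.93 × 10⁴ = 3.32 × 10⁷ μg/L = 33.2 g/L.

33.2 g/L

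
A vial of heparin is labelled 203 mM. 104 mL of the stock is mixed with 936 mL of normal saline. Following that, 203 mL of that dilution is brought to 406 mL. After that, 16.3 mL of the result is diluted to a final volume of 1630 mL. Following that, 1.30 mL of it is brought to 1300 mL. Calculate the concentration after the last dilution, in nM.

102 nM

Overall dilution factor = 10 × 2 × 100 × 1000 = 2.00 × 10⁶.
203 mM / 2.00 × 10⁶ = 1.01 × 10⁻⁴ mM = 102 nM.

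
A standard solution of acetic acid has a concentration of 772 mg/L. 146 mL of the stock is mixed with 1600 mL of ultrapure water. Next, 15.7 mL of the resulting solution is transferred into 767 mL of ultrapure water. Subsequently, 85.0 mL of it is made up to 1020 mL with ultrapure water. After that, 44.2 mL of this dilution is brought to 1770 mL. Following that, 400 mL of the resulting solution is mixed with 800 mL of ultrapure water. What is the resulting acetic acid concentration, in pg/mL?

898 pg/mL

Overall dilution factor = 11.96 × 49.85 × 12 × 40.05 × 3 = 8.59 × 10⁵.
772 mg/L / 8.59 × 10⁵ = 8.98 × 10⁻⁴ mg/L = 898 pg/mL.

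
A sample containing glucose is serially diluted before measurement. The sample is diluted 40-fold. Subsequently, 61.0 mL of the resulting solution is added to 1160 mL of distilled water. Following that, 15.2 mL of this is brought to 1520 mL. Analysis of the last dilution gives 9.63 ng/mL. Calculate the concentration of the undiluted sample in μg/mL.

771 μg/mL

Overall dilution factor = 40 × 20.02 × 100 = 8.01 × 10⁴.
Original = 9.63 ng/mL × 8.01 × 10⁴ = 7.71 × 10⁵ ng/mL = 771 μg/mL.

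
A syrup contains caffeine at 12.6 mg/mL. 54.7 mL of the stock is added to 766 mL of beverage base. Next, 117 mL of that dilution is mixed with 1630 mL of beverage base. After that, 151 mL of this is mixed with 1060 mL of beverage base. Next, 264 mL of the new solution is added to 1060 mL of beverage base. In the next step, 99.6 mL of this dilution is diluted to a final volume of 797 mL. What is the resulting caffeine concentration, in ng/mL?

175 ng/mL

Overall dilution factor = 15.00 × 14.93 × 8.020 × 5.015 × 8.002 = 7.21 × 10⁴.
12.6 mg/mL / 7.21 × 10⁴ = 1.75 × 10⁻⁴ mg/mL = 175 ng/mL.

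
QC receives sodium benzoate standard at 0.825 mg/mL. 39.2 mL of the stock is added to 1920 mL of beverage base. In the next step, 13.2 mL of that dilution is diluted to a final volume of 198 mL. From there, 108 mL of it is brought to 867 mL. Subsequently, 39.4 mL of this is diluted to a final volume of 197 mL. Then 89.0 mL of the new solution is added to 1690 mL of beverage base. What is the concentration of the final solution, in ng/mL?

Overall dilution factor = 49.98 × 15 × 8.028 × 5 × 19.99 = 6.01 × 10⁵.
0.825 mg/mL / 6.01 × 10⁵ = 1.37 × 10⁻⁶ mg/mL = 1.37 ng/mL.

1.37 ng/mL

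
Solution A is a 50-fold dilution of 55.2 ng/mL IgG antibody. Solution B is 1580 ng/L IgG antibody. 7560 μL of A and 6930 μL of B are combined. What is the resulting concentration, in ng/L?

1330 ng/L

C_A = 55.2 ng/mL / 50 = 1.10 ng/mL.
C_B = 1580 ng/L = 1.58 ng/mL.
C_mix = (C_A·V_A + C_B·V_B)/(V_A + V_B) = (1.10×7560 + 1.58×6930) / 14490 = 1.33 ng/mL = 1330 ng/L.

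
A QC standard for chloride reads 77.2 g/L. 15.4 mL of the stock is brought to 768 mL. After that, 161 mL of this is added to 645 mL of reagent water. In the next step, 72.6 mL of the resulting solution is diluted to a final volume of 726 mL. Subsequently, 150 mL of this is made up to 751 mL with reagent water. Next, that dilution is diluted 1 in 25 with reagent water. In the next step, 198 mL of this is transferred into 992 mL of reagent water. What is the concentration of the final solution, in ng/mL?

Overall dilution factor = 49.87 × 5.006 × 10 × 5.007 × 25 × 6.010 = 1.88 × 10⁶.
77.2 g/L / 1.88 × 10⁶ = 4.11 × 10⁻⁵ g/L = 41.1 ng/mL.

41.1 ng/mL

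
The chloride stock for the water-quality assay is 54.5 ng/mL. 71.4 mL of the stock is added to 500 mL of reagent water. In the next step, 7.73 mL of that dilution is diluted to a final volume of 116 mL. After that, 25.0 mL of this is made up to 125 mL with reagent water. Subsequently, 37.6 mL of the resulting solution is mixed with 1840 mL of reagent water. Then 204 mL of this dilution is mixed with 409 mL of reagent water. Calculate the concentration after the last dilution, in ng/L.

Overall dilution factor = 8.003 × 15.01 × 5 × 49.94 × 3.005 = 9.01 × 10⁴.
54.5 ng/mL / 9.01 × 10⁴ = 6.05 × 10⁻⁴ ng/mL = 0.605 ng/L.

0.605 ng/L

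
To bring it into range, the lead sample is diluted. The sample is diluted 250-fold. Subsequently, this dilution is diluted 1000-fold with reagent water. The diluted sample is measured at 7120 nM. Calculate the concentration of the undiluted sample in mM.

1780 mM

Overall dilution factor = 250 × 1000 = 2.50 × 10⁵.
Original = 7120 nM × 2.50 × 10⁵ = 1.78 × 10⁹ nM = 1780 mM.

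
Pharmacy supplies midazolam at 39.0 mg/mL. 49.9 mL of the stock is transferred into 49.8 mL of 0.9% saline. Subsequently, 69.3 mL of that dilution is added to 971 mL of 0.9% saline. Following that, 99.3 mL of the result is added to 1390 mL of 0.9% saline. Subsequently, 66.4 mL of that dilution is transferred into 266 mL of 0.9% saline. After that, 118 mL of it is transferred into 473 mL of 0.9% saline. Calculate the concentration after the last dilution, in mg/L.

3.46 mg/L

Overall dilution factor = 1.998 × 15.01 × 15.00 × 5.006 × 5.008 = 1.13 × 10⁴.
39.0 mg/mL / 1.13 × 10⁴ = 3.46 × 10⁻³ mg/mL = 3.46 mg/L.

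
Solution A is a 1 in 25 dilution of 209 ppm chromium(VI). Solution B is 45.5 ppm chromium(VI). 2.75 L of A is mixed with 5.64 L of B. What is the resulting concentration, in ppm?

33.3 ppm

C_A = 209 ppm / 25 = 8.36 ppm.
C_mix = (C_A·V_A + C_B·V_B)/(V_A + V_B) = (8.36×2.75 + 45.5×5.64) / 8.390 = 33.3 ppm.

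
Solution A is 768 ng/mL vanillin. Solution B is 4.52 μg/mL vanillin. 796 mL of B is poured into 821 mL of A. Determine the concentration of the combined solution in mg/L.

2.61 mg/L

C_B = 4.52 μg/mL = 4520 ng/mL.
C_mix = (C_A·V_A + C_B·V_B)/(V_A + V_B) = (768×821 + 4520×796) / 1617 = 2615 ng/mL = 2.61 mg/L.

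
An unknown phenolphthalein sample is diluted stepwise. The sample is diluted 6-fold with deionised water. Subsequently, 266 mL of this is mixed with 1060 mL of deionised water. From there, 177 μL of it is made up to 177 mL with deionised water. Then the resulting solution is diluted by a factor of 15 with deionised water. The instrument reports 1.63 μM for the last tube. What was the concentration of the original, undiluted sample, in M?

0.731 M

Overall dilution factor = 6 × 4.985 × 1000 × 15 = 4.49 × 10⁵.
Original = 1.63 μM × 4.49 × 10⁵ = 7.31 × 10⁵ μM = 0.731 M.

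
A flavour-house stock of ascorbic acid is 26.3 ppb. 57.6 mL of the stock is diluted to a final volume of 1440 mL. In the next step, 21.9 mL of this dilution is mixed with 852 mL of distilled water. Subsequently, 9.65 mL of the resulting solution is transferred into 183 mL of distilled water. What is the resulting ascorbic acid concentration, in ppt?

1.32 ppt

Overall dilution factor = 25 × 39.90 × 19.96 = 1.99 × 10⁴.
26.3 ppb / 1.99 × 10⁴ = 1.32 × 10⁻³ ppb = 1.32 ppt.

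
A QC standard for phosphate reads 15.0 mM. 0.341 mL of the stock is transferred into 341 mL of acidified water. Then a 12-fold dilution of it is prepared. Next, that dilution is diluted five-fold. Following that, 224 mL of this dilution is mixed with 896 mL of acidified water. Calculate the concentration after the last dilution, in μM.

Overall dilution factor = 1001 × 12 × 5 × 5 = 3.00 × 10⁵.
15.0 mM / 3.00 × 10⁵ = 5.00 × 10⁻⁵ mM = 0.0500 μM.

0.0500 μM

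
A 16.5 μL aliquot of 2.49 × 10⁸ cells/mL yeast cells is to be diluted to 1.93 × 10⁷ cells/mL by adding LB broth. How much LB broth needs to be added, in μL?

196 μL

V₂ = C₁V₁/C₂ = 2.49 × 10⁸ × 16.5 / 1.93 × 10⁷ = 213 μL.
Diluent to add = V₂ − V₁ = 213 − 16.5 = 196 μL.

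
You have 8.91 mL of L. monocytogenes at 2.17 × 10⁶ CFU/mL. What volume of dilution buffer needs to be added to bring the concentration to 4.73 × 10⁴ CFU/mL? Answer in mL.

400 mL

V₂ = C₁V₁/C₂ = 2.17 × 10⁶ × 8.91 / 4.73 × 10⁴ = 409 mL.
Diluent to add = V₂ − V₁ = 409 − 8.91 = 400 mL.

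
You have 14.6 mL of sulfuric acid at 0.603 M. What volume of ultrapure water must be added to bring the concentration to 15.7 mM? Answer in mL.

546 mL

15.7 mM = 0.0157 M.
V₂ = C₁V₁/C₂ = 0.603 × 14.6 / 0.0157 = 561 mL.
Diluent to add = V₂ − V₁ = 561 − 14.6 = 546 mL.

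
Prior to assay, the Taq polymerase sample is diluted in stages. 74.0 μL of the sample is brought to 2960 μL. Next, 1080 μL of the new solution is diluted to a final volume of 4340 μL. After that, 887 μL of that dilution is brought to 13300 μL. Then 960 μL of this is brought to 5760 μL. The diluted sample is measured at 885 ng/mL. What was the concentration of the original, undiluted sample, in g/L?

12.8 g/L

Overall dilution factor = 40 × 4.019 × 14.99 × 6 = 1.45 × 10⁴.
Original = 885 ng/mL × 1.45 × 10⁴ = 1.28 × 10⁷ ng/mL = 12.8 g/L.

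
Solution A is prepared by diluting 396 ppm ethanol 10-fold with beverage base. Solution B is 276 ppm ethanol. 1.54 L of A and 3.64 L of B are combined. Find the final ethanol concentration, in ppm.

C_A = 396 ppm / 10 = 39.6 ppm.
C_mix = (C_A·V_A + C_B·V_B)/(V_A + V_B) = (39.6×1.54 + 276×3.64) / 5.180 = 206 ppm.

206 ppm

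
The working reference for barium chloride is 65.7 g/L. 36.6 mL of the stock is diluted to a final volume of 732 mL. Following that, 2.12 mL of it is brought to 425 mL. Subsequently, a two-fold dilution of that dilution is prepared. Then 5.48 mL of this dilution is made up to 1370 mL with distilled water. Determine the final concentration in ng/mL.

Overall dilution factor = 20 × 200.5 × 2 × 250 = 2.00 × 10⁶.
65.7 g/L / 2.00 × 10⁶ = 3.28 × 10⁻⁵ g/L = 32.8 ng/mL.

32.8 ng/mL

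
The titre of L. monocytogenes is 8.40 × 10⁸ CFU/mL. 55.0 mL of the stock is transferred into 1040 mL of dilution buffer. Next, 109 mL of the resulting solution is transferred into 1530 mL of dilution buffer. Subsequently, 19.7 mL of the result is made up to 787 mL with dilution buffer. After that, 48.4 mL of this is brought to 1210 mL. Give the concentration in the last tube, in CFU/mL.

2810 CFU/mL

Overall dilution factor = 19.91 × 15.04 × 39.95 × 25 = 2.99 × 10⁵.
8.40 × 10⁸ CFU/mL / 2.99 × 10⁵ = 2810 CFU/mL.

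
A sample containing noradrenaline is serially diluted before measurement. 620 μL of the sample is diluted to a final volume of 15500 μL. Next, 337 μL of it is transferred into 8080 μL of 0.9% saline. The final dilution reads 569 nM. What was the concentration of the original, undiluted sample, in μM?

355 μM

Overall dilution factor = 25 × 24.98 = 624.
Original = 569 nM × 624 = 3.55 × 10⁵ nM = 355 μM.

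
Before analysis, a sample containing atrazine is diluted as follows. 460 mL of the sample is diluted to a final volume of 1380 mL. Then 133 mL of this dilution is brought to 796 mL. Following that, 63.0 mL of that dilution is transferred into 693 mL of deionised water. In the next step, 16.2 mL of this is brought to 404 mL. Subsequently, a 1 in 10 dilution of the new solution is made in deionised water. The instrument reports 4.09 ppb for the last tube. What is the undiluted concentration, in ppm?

Overall dilution factor = 3 × 5.985 × 12 × 24.94 × 10 = 5.37 × 10⁴.
Original = 4.09 ppb × 5.37 × 10⁴ = 2.20 × 10⁵ ppb = 220 ppm.

220 ppm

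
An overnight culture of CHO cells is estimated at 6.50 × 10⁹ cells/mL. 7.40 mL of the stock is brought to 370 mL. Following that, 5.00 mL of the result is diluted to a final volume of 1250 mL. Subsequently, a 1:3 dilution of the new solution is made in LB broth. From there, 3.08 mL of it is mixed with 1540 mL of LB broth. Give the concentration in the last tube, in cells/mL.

346 cells/mL

Overall dilution factor = 50 × 250 × 3 × 501 = 1.88 × 10⁷.
6.50 × 10⁹ cells/mL / 1.88 × 10⁷ = 346 cells/mL.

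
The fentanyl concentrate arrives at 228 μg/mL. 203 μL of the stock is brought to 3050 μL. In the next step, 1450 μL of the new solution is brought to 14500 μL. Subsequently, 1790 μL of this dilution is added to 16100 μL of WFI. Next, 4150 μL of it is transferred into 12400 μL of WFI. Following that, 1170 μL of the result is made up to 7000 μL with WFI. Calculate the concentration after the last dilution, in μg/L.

Overall dilution factor = 15.02 × 10 × 9.994 × 3.988 × 5.983 = 3.58 × 10⁴.
228 μg/mL / 3.58 × 10⁴ = 6.36 × 10⁻³ μg/mL = 6.36 μg/L.

6.36 μg/L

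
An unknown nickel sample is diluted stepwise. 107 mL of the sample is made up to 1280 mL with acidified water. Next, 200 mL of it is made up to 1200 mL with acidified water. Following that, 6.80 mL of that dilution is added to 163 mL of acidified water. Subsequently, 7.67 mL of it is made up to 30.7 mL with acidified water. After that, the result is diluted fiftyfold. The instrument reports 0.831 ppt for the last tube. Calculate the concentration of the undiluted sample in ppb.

298 ppb

Overall dilution factor = 11.96 × 6 × 24.97 × 4.003 × 50 = 3.59 × 10⁵.
Original = 0.831 ppt × 3.59 × 10⁵ = 2.98 × 10⁵ ppt = 298 ppb.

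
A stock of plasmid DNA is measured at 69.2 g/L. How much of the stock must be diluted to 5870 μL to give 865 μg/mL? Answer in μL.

73.4 μL

865 μg/mL = 0.865 g/L.
V₁ = C₂V₂/C₁ = 0.865 × 5870 / 69.2 = 73.4 μL.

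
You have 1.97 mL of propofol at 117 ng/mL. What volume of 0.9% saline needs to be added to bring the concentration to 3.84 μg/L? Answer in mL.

58.1 mL

3.84 μg/L = 3.84 ng/mL.
V₂ = C₁V₁/C₂ = 117 × 1.97 / 3.84 = 60.0 mL.
Diluent to add = V₂ − V₁ = 60.0 − 1.97 = 58.1 mL.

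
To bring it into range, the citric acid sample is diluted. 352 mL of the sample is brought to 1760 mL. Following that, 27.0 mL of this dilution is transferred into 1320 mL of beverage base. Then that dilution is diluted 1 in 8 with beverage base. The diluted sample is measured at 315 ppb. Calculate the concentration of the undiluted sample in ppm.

Overall dilution factor = 5 × 49.89 × 8 = 1996.
Original = 315 ppb × 1996 = 6.29 × 10⁵ ppb = 629 ppm.

629 ppm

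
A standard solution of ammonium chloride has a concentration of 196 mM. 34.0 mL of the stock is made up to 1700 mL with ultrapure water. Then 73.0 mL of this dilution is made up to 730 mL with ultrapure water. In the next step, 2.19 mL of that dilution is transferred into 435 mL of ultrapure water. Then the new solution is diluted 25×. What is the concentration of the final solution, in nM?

Overall dilution factor = 50 × 10 × 199.6 × 25 = 2.50 × 10⁶.
196 mM / 2.50 × 10⁶ = 7.85 × 10⁻⁵ mM = 78.5 nM.

78.5 nM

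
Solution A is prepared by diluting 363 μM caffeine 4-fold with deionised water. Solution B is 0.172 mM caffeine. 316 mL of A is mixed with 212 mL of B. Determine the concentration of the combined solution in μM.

123 μM

C_A = 363 μM / 4 = 90.8 μM.
C_B = 0.172 mM = 172 μM.
C_mix = (C_A·V_A + C_B·V_B)/(V_A + V_B) = (90.8×316 + 172×212) / 528.0 = 123 μM.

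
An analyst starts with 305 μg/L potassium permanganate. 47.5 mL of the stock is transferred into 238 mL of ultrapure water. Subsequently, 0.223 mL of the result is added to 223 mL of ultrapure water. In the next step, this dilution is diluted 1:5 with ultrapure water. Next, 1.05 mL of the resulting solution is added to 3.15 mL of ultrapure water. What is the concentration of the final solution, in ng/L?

Overall dilution factor = 6.011 × 1001 × 5 × 4 = 1.20 × 10⁵.
305 μg/L / 1.20 × 10⁵ = 2.53 × 10⁻³ μg/L = 2.53 ng/L.

2.53 ng/L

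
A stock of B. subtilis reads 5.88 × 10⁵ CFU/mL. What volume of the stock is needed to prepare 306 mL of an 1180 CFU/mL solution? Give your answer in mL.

0.614 mL

V₁ = C₂V₂/C₁ = 1180 × 306 / 5.88 × 10⁵ = 0.614 mL.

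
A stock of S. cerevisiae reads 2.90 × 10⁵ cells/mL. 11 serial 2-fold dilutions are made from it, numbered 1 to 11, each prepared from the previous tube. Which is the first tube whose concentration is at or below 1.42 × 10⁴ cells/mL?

tube 5

Tube n has concentration 2.90 × 10⁵ cells/mL / 2ⁿ.
Need 2ⁿ ≥ 2.90 × 10⁵ cells/mL / 1.42 × 10⁴ cells/mL = 20.4, so n ≥ 4.35.
First such tube: n = 5.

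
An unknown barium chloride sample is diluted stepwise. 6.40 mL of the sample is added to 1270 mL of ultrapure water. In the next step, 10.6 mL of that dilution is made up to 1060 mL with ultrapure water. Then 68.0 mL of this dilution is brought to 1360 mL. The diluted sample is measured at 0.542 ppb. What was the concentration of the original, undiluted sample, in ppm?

Overall dilution factor = 199.4 × 100 × 20 = 3.99 × 10⁵.
Original = 0.542 ppb × 3.99 × 10⁵ = 2.16 × 10⁵ ppb = 216 ppm.

216 ppm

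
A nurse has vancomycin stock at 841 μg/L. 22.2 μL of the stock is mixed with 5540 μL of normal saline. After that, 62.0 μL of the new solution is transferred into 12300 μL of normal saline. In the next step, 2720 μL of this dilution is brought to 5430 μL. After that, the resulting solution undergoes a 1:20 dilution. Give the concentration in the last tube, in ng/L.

0.422 ng/L

Overall dilution factor = 250.5 × 199.4 × 1.996 × 20 = 1.99 × 10⁶.
841 μg/L / 1.99 × 10⁶ = 4.22 × 10⁻⁴ μg/L = 0.422 ng/L.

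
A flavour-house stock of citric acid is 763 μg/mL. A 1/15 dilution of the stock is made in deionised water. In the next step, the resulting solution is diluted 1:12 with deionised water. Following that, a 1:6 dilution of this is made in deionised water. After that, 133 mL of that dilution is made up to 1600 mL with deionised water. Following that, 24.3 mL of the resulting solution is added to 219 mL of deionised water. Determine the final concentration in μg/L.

Overall dilution factor = 15 × 12 × 6 × 12.03 × 10.01 = 1.30 × 10⁵.
763 μg/mL / 1.30 × 10⁵ = 5.87 × 10⁻³ μg/mL = 5.87 μg/L.

5.87 μg/L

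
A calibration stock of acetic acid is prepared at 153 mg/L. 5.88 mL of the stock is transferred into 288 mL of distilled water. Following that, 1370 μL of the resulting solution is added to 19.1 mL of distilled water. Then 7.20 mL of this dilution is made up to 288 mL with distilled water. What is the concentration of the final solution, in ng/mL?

5.12 ng/mL

Overall dilution factor = 49.98 × 14.94 × 40 = 2.99 × 10⁴.
153 mg/L / 2.99 × 10⁴ = 5.12 × 10⁻³ mg/L = 5.12 ng/mL.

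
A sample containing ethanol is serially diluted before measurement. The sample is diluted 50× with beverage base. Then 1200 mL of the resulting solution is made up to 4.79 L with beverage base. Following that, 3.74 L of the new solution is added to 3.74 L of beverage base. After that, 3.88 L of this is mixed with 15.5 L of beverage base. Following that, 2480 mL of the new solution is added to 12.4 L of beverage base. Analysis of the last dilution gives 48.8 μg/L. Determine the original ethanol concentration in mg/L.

584 mg/L

Overall dilution factor = 50 × 3.992 × 2 × 4.995 × 6 = 1.20 × 10⁴.
Original = 48.8 μg/L × 1.20 × 10⁴ = 5.84 × 10⁵ μg/L = 584 mg/L.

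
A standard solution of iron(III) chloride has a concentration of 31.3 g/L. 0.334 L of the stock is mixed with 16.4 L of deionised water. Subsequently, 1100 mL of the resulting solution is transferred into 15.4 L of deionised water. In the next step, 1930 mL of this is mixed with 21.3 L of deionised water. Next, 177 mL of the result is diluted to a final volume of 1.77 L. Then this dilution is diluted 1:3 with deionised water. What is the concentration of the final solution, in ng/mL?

Overall dilution factor = 50.10 × 15 × 12.04 × 10 × 3 = 2.71 × 10⁵.
31.3 g/L / 2.71 × 10⁵ = 1.15 × 10⁻⁴ g/L = 115 ng/mL.

115 ng/mL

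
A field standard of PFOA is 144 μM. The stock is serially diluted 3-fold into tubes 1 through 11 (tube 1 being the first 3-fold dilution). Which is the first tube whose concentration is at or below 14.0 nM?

tube 9

Tube n has concentration 144 μM / 3ⁿ.
Need 3ⁿ ≥ 144 μM / 14.0 nM = 1.03 × 10⁴, so n ≥ 8.41.
First such tube: n = 9.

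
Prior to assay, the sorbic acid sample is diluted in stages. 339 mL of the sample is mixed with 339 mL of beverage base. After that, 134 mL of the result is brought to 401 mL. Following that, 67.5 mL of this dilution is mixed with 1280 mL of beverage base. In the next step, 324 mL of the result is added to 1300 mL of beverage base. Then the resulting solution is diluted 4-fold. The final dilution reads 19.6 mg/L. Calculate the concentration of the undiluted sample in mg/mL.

47.0 mg/mL

Overall dilution factor = 2 × 2.993 × 19.96 × 5.012 × 4 = 2395.
Original = 19.6 mg/L × 2395 = 4.70 × 10⁴ mg/L = 47.0 mg/mL.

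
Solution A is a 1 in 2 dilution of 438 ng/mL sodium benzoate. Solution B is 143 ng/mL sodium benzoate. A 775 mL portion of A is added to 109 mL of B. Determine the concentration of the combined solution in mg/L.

C_A = 438 ng/mL / 2 = 219 ng/mL.
C_mix = (C_A·V_A + C_B·V_B)/(V_A + V_B) = (219×775 + 143×109) / 884.0 = 210 ng/mL = 0.210 mg/L.

0.210 mg/L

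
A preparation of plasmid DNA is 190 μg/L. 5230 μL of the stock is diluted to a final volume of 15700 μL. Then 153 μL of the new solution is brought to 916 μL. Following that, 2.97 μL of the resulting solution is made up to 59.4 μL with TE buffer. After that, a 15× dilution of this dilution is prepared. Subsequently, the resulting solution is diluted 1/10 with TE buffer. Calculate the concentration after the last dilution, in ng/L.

3.52 ng/L

Overall dilution factor = 3.002 × 5.987 × 20 × 15 × 10 = 5.39 × 10⁴.
190 μg/L / 5.39 × 10⁴ = 3.52 × 10⁻³ μg/L = 3.52 ng/L.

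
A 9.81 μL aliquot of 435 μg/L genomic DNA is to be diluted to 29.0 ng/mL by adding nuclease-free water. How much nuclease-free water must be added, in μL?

137 μL

29.0 ng/mL = 29.0 μg/L.
V₂ = C₁V₁/C₂ = 435 × 9.81 / 29.0 = 147 μL.
Diluent to add = V₂ − V₁ = 147 − 9.81 = 137 μL.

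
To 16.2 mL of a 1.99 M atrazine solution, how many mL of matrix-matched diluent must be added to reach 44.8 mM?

703 mL

44.8 mM = 0.0448 M.
V₂ = C₁V₁/C₂ = 1.99 × 16.2 / 0.0448 = 720 mL.
Diluent to add = V₂ − V₁ = 720 − 16.2 = 703 mL.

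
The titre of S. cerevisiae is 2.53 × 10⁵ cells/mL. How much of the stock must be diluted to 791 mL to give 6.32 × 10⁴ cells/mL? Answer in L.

V₁ = C₂V₂/C₁ = 6.32 × 10⁴ × 791 / 2.53 × 10⁵ = 198 mL = 0.198 L.

0.198 L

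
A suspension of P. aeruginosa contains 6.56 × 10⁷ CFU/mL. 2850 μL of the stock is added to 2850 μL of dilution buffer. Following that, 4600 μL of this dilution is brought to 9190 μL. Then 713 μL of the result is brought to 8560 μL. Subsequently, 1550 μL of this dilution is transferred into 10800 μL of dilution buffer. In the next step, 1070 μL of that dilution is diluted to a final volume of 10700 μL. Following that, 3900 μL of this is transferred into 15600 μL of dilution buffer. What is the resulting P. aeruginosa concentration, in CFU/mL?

3430 CFU/mL

Overall dilution factor = 2 × 1.998 × 12.01 × 7.968 × 10 × 5 = 1.91 × 10⁴.
6.56 × 10⁷ CFU/mL / 1.91 × 10⁴ = 3430 CFU/mL.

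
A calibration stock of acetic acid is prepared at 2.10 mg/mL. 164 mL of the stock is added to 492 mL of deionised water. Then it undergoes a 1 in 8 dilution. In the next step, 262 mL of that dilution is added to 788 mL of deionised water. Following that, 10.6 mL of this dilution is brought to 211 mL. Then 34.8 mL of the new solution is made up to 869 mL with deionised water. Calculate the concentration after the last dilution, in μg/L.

Overall dilution factor = 4 × 8 × 4.008 × 19.91 × 24.97 = 6.37 × 10⁴.
2.10 mg/mL / 6.37 × 10⁴ = 3.29 × 10⁻⁵ mg/mL = 32.9 μg/L.

32.9 μg/L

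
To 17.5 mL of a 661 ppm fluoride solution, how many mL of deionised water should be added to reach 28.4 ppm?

390 mL

V₂ = C₁V₁/C₂ = 661 × 17.5 / 28.4 = 407 mL.
Diluent to add = V₂ − V₁ = 407 − 17.5 = 390 mL.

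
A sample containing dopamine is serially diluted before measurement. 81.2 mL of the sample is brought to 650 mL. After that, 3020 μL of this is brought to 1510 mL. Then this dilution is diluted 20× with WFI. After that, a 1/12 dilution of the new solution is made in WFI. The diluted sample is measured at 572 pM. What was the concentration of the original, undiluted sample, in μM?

549 μM

Overall dilution factor = 8.005 × 500 × 20 × 12 = 9.61 × 10⁵.
Original = 572 pM × 9.61 × 10⁵ = 5.49 × 10⁸ pM = 549 μM.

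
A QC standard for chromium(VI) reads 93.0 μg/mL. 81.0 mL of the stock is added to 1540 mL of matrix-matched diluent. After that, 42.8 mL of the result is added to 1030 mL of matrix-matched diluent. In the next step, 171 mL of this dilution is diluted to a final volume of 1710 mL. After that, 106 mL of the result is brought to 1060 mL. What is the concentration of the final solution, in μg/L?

Overall dilution factor = 20.01 × 25.07 × 10 × 10 = 5.02 × 10⁴.
93.0 μg/mL / 5.02 × 10⁴ = 1.85 × 10⁻³ μg/mL = 1.85 μg/L.

1.85 μg/L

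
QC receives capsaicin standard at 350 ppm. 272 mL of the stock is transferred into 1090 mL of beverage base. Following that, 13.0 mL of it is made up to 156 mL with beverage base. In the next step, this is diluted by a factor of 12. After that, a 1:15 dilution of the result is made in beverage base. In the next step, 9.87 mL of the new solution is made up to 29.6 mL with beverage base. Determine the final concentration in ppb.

10.8 ppb

Overall dilution factor = 5.007 × 12 × 12 × 15 × 2.999 = 3.24 × 10⁴.
350 ppm / 3.24 × 10⁴ = 0.0108 ppm = 10.8 ppb.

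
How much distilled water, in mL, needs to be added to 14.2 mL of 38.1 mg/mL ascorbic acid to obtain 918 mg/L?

918 mg/L = 0.918 mg/mL.
V₂ = C₁V₁/C₂ = 38.1 × 14.2 / 0.918 = 589 mL.
Diluent to add = V₂ − V₁ = 589 − 14.2 = 575 mL.

575 mL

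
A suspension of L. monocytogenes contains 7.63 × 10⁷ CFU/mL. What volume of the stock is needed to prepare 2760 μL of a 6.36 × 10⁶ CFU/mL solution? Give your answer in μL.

V₁ = C₂V₂/C₁ = 6.36 × 10⁶ × 2760 / 7.63 × 10⁷ = 230 μL.

230 μL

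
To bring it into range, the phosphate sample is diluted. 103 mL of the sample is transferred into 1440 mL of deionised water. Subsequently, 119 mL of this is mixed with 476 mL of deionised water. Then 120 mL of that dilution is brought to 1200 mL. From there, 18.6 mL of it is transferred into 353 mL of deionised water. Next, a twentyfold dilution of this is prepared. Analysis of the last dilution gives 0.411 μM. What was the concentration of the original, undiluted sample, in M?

0.123 M

Overall dilution factor = 14.98 × 5 × 10 × 19.98 × 20 = 2.99 × 10⁵.
Original = 0.411 μM × 2.99 × 10⁵ = 1.23 × 10⁵ μM = 0.123 M.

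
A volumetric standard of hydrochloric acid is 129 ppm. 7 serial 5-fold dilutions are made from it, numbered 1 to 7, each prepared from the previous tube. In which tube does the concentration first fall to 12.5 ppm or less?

tube 2

Tube n has concentration 129 ppm / 5ⁿ.
Need 5ⁿ ≥ 129 ppm / 12.5 ppm = 10.3, so n ≥ 1.45.
First such tube: n = 2.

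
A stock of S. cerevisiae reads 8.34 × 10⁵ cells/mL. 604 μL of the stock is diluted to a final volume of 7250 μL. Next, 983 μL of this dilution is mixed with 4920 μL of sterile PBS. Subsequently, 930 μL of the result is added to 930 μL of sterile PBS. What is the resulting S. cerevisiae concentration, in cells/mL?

Overall dilution factor = 12.00 × 6.005 × 2 = 144.
8.34 × 10⁵ cells/mL / 144 = 5790 cells/mL.

5790 cells/mL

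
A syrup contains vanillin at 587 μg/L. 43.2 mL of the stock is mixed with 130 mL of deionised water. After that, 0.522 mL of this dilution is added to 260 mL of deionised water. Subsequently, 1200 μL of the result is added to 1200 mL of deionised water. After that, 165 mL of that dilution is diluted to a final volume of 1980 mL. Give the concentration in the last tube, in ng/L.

0.0244 ng/L

Overall dilution factor = 4.009 × 499.1 × 1001 × 12 = 2.40 × 10⁷.
587 μg/L / 2.40 × 10⁷ = 2.44 × 10⁻⁵ μg/L = 0.0244 ng/L.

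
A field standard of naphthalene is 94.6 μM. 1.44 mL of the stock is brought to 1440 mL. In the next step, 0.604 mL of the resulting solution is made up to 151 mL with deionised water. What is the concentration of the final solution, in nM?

0.378 nM

Overall dilution factor = 1000 × 250 = 2.50 × 10⁵.
94.6 μM / 2.50 × 10⁵ = 3.78 × 10⁻⁴ μM = 0.378 nM.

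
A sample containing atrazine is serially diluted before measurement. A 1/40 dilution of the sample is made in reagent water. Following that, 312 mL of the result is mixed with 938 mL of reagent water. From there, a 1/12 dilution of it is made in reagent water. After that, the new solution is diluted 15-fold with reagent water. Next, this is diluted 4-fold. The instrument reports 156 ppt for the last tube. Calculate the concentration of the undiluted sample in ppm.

Overall dilution factor = 40 × 4.006 × 12 × 15 × 4 = 1.15 × 10⁵.
Original = 156 ppt × 1.15 × 10⁵ = 1.80 × 10⁷ ppt = 18.0 ppm.

18.0 ppm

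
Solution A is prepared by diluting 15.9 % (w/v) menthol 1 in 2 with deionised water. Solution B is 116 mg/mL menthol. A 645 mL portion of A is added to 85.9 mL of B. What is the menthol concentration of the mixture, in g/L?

C_A = 15.9 % (w/v) / 2 = 7.95 % (w/v).
C_B = 116 mg/mL = 11.6 % (w/v).
C_mix = (C_A·V_A + C_B·V_B)/(V_A + V_B) = (7.95×645 + 11.6×85.9) / 730.9 = 8.38 % (w/v) = 83.8 g/L.

83.8 g/L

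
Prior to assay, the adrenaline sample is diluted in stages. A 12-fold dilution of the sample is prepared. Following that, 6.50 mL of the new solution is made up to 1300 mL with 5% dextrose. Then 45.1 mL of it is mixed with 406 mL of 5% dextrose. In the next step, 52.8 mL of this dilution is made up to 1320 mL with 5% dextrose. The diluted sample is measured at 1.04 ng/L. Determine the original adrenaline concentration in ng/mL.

624 ng/mL

Overall dilution factor = 12 × 200 × 10.00 × 25 = 6.00 × 10⁵.
Original = 1.04 ng/L × 6.00 × 10⁵ = 6.24 × 10⁵ ng/L = 624 ng/mL.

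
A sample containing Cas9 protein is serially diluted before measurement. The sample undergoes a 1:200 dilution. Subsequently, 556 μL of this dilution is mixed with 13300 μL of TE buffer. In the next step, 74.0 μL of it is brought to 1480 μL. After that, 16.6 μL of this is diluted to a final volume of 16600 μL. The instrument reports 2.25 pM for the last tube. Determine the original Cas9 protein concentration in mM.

0.224 mM

Overall dilution factor = 200 × 24.92 × 20 × 1000 = 9.97 × 10⁷.
Original = 2.25 pM × 9.97 × 10⁷ = 2.24 × 10⁸ pM = 0.224 mM.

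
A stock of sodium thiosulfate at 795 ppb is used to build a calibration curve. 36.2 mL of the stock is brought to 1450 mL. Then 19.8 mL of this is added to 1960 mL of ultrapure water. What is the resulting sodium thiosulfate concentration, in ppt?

198 ppt

Overall dilution factor = 40.06 × 99.99 = 4005.
795 ppb / 4005 = 0.198 ppb = 198 ppt.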